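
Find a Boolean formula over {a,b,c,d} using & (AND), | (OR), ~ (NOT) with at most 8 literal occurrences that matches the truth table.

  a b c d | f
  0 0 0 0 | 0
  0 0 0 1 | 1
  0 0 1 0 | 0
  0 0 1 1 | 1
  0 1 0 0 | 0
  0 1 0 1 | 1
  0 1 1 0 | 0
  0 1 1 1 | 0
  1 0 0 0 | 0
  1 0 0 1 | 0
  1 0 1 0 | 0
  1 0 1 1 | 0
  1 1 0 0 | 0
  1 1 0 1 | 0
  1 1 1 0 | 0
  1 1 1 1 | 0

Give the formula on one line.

((((~c & (a | d)) & b) | (~b & ~a)) & (~a & d))

  ~c = 1100110011001100
  (a | d) = 0101010111111111
  (~c & (a | d)) = 0100010011001100
  ((~c & (a | d)) & b) = 0000010000001100
  ~b = 1111000011110000
  ~a = 1111111100000000
  (~b & ~a) = 1111000000000000
  (((~c & (a | d)) & b) | (~b & ~a)) = 1111010000001100
  (~a & d) = 0101010100000000
  ((((~c & (a | d)) & b) | (~b & ~a)) & (~a & d)) = 0101010000000000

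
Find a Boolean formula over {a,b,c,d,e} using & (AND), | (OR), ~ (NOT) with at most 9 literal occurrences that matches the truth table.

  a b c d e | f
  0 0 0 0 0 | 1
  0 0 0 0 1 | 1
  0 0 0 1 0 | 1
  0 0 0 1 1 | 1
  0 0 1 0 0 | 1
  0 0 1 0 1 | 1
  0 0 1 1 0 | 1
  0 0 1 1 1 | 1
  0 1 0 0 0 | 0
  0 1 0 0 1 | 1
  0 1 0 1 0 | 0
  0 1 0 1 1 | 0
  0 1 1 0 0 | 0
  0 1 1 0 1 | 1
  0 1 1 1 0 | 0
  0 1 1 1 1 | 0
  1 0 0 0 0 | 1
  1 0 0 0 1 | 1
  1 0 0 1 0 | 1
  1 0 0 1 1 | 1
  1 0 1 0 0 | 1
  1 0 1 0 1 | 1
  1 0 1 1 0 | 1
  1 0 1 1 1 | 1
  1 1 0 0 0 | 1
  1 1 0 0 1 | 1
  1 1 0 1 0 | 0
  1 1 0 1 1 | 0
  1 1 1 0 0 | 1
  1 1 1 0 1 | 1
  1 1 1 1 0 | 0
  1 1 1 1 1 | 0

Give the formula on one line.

(~b | (((~d & e) | a) & (~d | ~b)))

  ~b = 11111111000000001111111100000000
  ~d = 11001100110011001100110011001100
  (~d & e) = 01000100010001000100010001000100
  ((~d & e) | a) = 01000100010001001111111111111111
  (~d | ~b) = 11111111110011001111111111001100
  (((~d & e) | a) & (~d | ~b)) = 01000100010001001111111111001100
  (~b | (((~d & e) | a) & (~d | ~b))) = 11111111010001001111111111001100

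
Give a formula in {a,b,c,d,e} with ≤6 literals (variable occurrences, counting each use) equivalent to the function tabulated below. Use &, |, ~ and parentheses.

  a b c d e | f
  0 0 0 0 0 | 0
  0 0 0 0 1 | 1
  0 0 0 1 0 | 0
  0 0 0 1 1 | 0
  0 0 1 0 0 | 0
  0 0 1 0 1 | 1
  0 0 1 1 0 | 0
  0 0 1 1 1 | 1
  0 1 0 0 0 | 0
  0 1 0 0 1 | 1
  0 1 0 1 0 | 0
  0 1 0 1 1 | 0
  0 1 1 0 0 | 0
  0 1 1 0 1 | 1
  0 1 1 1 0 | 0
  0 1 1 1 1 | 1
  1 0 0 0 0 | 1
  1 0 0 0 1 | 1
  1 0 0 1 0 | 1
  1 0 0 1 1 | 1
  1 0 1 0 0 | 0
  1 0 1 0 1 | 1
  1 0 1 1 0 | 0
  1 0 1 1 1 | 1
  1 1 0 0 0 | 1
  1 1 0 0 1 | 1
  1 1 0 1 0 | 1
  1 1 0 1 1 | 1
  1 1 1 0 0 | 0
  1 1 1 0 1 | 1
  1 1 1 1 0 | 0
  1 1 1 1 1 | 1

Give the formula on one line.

  ~e = 10101010101010101010101010101010
  ~d = 11001100110011001100110011001100
  (~e | ~d) = 11101110111011101110111011101110
  ((~e | ~d) | c) = 11101111111011111110111111101111
  (((~e | ~d) | c) & e) = 01000101010001010100010101000101
  ~c = 11110000111100001111000011110000
  (~c & a) = 00000000000000001111000011110000
  ((((~e | ~d) | c) & e) | (~c & a)) = 01000101010001011111010111110101

((((~e | ~d) | c) & e) | (~c & a))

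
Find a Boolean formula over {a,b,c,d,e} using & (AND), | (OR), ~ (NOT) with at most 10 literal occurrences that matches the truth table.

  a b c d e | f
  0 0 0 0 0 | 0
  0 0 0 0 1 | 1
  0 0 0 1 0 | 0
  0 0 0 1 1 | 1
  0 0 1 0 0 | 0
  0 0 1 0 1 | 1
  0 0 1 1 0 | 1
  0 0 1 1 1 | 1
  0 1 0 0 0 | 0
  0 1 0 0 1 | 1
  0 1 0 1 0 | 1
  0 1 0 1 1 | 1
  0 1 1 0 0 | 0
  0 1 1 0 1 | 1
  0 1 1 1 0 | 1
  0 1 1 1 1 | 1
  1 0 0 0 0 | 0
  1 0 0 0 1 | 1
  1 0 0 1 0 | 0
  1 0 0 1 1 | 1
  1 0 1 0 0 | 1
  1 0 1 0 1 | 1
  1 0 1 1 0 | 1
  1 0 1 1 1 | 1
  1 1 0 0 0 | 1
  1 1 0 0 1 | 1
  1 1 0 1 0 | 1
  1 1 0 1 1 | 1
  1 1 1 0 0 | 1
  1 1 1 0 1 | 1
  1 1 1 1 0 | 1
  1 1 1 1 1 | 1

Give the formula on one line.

(((c | e) | b) & ((e | d) | ((~e & a) & ~d)))

  (c | e) = 01011111010111110101111101011111
  ((c | e) | b) = 01011111111111110101111111111111
  (e | d) = 01110111011101110111011101110111
  ~e = 10101010101010101010101010101010
  (~e & a) = 00000000000000001010101010101010
  ~d = 11001100110011001100110011001100
  ((~e & a) & ~d) = 00000000000000001000100010001000
  ((e | d) | ((~e & a) & ~d)) = 01110111011101111111111111111111
  (((c | e) | b) & ((e | d) | ((~e & a) & ~d))) = 01010111011101110101111111111111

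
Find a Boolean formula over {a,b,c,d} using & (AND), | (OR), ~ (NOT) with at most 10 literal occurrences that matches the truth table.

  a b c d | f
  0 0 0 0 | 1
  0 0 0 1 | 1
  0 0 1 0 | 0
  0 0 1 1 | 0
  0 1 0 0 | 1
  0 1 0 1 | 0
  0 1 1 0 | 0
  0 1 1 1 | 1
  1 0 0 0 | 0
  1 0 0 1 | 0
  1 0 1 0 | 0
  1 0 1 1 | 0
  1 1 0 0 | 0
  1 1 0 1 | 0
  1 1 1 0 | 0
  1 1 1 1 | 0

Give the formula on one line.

  ~b = 1111000011110000
  ~d = 1010101010101010
  (~b | ~d) = 1111101011111010
  ~c = 1100110011001100
  ((~b | ~d) & ~c) = 1100100011001000
  ~a = 1111111100000000
  (d & ~a) = 0101010100000000
  (b & (d & ~a)) = 0000010100000000
  ((b & (d & ~a)) & c) = 0000000100000000
  (((~b | ~d) & ~c) | ((b & (d & ~a)) & c)) = 1100100111001000
  ((((~b | ~d) & ~c) | ((b & (d & ~a)) & c)) & ~a) = 1100100100000000

((((~b | ~d) & ~c) | ((b & (d & ~a)) & c)) & ~a)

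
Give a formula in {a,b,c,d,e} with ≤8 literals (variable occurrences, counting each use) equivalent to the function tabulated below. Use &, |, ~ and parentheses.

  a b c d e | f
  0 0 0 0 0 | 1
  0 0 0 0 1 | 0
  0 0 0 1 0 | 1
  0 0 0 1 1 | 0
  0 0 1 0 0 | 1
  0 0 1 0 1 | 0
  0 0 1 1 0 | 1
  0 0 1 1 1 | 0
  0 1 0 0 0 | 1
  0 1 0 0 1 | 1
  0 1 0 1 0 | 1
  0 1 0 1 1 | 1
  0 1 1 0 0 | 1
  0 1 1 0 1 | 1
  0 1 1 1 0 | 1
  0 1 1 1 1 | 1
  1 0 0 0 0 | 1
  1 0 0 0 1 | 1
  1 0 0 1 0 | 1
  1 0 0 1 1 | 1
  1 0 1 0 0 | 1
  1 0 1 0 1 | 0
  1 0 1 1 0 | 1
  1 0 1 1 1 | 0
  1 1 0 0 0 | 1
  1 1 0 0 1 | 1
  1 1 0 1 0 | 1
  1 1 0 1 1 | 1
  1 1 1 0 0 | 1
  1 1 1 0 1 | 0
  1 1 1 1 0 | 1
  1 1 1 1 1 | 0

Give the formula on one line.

((~e | (~c | (b & ~a))) & ((~e | b) | a))

  ~e = 10101010101010101010101010101010
  ~c = 11110000111100001111000011110000
  ~a = 11111111111111110000000000000000
  (b & ~a) = 00000000111111110000000000000000
  (~c | (b & ~a)) = 11110000111111111111000011110000
  (~e | (~c | (b & ~a))) = 11111010111111111111101011111010
  (~e | b) = 10101010111111111010101011111111
  ((~e | b) | a) = 10101010111111111111111111111111
  ((~e | (~c | (b & ~a))) & ((~e | b) | a)) = 10101010111111111111101011111010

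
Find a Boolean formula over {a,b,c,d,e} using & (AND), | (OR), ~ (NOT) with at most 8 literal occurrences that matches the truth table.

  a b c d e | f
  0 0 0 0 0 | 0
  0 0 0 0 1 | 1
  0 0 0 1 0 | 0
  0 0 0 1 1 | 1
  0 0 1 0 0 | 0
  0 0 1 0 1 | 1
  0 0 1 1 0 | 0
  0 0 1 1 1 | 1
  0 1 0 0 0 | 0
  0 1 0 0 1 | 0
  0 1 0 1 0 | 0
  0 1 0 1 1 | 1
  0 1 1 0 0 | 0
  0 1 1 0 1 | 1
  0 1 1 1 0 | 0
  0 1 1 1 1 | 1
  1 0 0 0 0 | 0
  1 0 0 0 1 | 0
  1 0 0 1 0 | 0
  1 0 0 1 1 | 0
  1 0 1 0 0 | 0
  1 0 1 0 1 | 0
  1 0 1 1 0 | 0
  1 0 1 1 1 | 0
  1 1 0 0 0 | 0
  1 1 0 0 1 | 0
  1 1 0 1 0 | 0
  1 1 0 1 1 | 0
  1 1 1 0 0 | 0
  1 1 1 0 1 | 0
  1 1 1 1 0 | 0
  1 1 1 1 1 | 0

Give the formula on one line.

(((d | (a & (~b & ~c))) | (~b | c)) & (e & ~a))

  ~b = 11111111000000001111111100000000
  ~c = 11110000111100001111000011110000
  (~b & ~c) = 11110000000000001111000000000000
  (a & (~b & ~c)) = 00000000000000001111000000000000
  (d | (a & (~b & ~c))) = 00110011001100111111001100110011
  (~b | c) = 11111111000011111111111100001111
  ((d | (a & (~b & ~c))) | (~b | c)) = 11111111001111111111111100111111
  ~a = 11111111111111110000000000000000
  (e & ~a) = 01010101010101010000000000000000
  (((d | (a & (~b & ~c))) | (~b | c)) & (e & ~a)) = 01010101000101010000000000000000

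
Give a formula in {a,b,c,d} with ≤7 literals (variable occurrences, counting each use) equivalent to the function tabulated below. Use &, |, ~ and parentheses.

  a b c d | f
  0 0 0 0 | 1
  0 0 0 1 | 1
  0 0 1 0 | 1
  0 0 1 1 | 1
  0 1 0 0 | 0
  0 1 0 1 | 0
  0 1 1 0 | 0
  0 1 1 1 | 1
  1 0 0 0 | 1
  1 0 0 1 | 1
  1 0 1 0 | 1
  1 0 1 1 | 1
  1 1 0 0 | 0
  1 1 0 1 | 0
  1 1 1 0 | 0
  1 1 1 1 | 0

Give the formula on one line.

  ~b = 1111000011110000
  ~a = 1111111100000000
  (c & ~a) = 0011001100000000
  (d & (c & ~a)) = 0001000100000000
  (~b | (d & (c & ~a))) = 1111000111110000

(~b | (d & (c & ~a)))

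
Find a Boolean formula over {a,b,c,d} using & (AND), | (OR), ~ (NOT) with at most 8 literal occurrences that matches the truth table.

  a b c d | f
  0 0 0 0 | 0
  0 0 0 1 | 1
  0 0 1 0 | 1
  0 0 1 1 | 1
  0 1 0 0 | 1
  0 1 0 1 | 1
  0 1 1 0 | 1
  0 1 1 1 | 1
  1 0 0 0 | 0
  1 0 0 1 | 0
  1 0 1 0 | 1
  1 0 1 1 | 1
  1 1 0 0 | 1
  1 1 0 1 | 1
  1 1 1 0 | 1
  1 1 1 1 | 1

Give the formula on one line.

(((((~c & (d | c)) | a) & ~a) | b) | c)

  ~c = 1100110011001100
  (d | c) = 0111011101110111
  (~c & (d | c)) = 0100010001000100
  ((~c & (d | c)) | a) = 0100010011111111
  ~a = 1111111100000000
  (((~c & (d | c)) | a) & ~a) = 0100010000000000
  ((((~c & (d | c)) | a) & ~a) | b) = 0100111100001111
  (((((~c & (d | c)) | a) & ~a) | b) | c) = 0111111100111111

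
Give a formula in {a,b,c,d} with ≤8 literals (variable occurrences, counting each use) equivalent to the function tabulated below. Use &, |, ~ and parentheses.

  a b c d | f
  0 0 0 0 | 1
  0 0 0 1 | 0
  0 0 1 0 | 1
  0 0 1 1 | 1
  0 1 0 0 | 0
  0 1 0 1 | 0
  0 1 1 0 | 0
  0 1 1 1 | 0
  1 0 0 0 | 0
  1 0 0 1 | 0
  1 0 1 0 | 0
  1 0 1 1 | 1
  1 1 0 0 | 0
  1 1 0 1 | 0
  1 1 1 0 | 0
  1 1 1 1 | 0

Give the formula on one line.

(((~d & ~a) | ((c & ~b) & (d | ~a))) & ~b)

  ~d = 1010101010101010
  ~a = 1111111100000000
  (~d & ~a) = 1010101000000000
  ~b = 1111000011110000
  (c & ~b) = 0011000000110000
  (d | ~a) = 1111111101010101
  ((c & ~b) & (d | ~a)) = 0011000000010000
  ((~d & ~a) | ((c & ~b) & (d | ~a))) = 1011101000010000
  (((~d & ~a) | ((c & ~b) & (d | ~a))) & ~b) = 1011000000010000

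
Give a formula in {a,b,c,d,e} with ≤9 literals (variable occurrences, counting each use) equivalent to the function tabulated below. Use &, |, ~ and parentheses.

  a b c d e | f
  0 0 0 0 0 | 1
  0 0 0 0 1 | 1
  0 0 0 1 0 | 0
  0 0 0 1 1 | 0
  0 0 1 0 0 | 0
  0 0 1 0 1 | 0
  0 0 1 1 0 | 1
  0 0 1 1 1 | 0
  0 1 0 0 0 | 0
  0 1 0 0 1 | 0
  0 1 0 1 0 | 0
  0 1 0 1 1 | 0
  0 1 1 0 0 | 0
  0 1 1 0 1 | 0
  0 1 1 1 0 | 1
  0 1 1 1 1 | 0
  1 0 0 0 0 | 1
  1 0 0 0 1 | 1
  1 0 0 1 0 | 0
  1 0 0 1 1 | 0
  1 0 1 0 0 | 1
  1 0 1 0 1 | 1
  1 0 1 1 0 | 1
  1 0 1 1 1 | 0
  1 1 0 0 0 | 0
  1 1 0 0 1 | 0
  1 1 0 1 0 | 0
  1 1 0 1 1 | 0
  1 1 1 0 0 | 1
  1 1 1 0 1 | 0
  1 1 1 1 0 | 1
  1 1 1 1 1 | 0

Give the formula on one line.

  (d | a) = 00110011001100111111111111111111
  ~e = 10101010101010101010101010101010
  ((d | a) & ~e) = 00100010001000101010101010101010
  (c & ~e) = 00001010000010100000101000001010
  (((d | a) & ~e) & (c & ~e)) = 00000010000000100000101000001010
  ~d = 11001100110011001100110011001100
  ~c = 11110000111100001111000011110000
  (a | ~c) = 11110000111100001111111111111111
  ~b = 11111111000000001111111100000000
  ((a | ~c) & ~b) = 11110000000000001111111100000000
  (~d & ((a | ~c) & ~b)) = 11000000000000001100110000000000
  ((((d | a) & ~e) & (c & ~e)) | (~d & ((a | ~c) & ~b))) = 11000010000000101100111000001010

((((d | a) & ~e) & (c & ~e)) | (~d & ((a | ~c) & ~b)))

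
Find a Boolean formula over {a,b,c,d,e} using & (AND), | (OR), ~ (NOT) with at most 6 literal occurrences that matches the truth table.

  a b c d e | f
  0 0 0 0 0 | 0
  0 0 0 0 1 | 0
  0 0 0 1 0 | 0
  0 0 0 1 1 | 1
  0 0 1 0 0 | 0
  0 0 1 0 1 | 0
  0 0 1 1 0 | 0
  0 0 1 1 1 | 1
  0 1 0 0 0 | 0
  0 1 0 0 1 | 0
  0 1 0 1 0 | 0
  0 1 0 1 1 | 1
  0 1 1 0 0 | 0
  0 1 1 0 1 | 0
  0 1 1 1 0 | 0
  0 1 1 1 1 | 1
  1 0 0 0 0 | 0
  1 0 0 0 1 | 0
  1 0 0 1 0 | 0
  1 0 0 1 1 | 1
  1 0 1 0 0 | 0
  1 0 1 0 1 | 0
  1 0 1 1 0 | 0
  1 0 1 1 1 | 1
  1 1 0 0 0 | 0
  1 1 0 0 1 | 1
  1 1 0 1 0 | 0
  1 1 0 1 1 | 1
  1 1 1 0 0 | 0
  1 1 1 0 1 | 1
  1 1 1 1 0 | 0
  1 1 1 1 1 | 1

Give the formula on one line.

  ~e = 10101010101010101010101010101010
  (d | ~e) = 10111011101110111011101110111011
  (b & a) = 00000000000000000000000011111111
  ((d | ~e) | (b & a)) = 10111011101110111011101111111111
  (((d | ~e) | (b & a)) & e) = 00010001000100010001000101010101

(((d | ~e) | (b & a)) & e)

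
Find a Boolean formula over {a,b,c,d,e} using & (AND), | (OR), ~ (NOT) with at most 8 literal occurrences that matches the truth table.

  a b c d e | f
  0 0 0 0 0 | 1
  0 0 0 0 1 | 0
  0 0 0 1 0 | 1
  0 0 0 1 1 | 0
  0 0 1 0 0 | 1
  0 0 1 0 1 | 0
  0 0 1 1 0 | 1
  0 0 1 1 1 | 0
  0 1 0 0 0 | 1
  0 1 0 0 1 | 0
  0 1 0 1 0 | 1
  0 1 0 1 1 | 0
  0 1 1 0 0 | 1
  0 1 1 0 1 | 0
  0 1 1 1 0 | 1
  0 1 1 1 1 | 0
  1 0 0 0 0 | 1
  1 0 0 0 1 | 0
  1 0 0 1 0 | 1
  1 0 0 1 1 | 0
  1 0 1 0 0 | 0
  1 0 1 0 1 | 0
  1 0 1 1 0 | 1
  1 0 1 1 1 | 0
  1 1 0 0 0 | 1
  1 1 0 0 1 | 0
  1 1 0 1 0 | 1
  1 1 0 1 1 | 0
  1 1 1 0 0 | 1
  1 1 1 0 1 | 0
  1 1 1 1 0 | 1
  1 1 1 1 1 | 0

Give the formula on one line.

  ~e = 10101010101010101010101010101010
  ~c = 11110000111100001111000011110000
  (b | ~c) = 11110000111111111111000011111111
  (d | e) = 01110111011101110111011101110111
  ((b | ~c) | (d | e)) = 11110111111111111111011111111111
  ~a = 11111111111111110000000000000000
  (e | b) = 01010101111111110101010111111111
  (~a | (e | b)) = 11111111111111110101010111111111
  (((b | ~c) | (d | e)) | (~a | (e | b))) = 11111111111111111111011111111111
  (~e & (((b | ~c) | (d | e)) | (~a | (e | b)))) = 10101010101010101010001010101010

(~e & (((b | ~c) | (d | e)) | (~a | (e | b))))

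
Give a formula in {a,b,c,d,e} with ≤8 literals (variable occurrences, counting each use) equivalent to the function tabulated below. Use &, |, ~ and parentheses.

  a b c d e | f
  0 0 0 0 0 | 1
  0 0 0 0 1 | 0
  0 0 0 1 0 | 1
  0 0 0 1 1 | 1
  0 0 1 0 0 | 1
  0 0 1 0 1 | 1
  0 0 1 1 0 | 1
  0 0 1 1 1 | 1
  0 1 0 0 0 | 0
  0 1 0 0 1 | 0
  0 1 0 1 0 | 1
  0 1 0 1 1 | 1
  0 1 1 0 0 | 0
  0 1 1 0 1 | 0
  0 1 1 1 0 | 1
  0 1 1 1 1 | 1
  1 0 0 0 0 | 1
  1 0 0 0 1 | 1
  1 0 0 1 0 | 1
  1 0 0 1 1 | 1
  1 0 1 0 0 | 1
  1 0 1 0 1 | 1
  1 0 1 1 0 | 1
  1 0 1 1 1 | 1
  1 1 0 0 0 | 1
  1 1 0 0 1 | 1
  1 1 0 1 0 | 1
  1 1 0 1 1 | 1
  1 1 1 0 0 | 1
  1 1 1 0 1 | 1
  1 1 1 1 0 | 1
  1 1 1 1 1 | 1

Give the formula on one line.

  (a | d) = 00110011001100111111111111111111
  ~b = 11111111000000001111111100000000
  (c & ~b) = 00001111000000000000111100000000
  ((a | d) | (c & ~b)) = 00111111001100111111111111111111
  ~e = 10101010101010101010101010101010
  (~b & ~e) = 10101010000000001010101000000000
  (((a | d) | (c & ~b)) | (~b & ~e)) = 10111111001100111111111111111111

(((a | d) | (c & ~b)) | (~b & ~e))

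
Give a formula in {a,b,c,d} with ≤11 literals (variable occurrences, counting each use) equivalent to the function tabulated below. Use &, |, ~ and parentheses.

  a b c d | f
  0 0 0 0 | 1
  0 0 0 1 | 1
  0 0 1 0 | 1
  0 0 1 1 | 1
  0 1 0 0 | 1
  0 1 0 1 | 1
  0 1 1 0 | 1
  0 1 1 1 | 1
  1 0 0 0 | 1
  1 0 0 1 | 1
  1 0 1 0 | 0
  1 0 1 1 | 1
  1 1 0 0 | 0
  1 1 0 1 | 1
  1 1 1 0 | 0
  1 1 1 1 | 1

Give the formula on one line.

(((a | ~b) & d) | (((c & ~a) | (~c & ~b)) | ~a))

  ~b = 1111000011110000
  (a | ~b) = 1111000011111111
  ((a | ~b) & d) = 0101000001010101
  ~a = 1111111100000000
  (c & ~a) = 0011001100000000
  ~c = 1100110011001100
  (~c & ~b) = 1100000011000000
  ((c & ~a) | (~c & ~b)) = 1111001111000000
  (((c & ~a) | (~c & ~b)) | ~a) = 1111111111000000
  (((a | ~b) & d) | (((c & ~a) | (~c & ~b)) | ~a)) = 1111111111010101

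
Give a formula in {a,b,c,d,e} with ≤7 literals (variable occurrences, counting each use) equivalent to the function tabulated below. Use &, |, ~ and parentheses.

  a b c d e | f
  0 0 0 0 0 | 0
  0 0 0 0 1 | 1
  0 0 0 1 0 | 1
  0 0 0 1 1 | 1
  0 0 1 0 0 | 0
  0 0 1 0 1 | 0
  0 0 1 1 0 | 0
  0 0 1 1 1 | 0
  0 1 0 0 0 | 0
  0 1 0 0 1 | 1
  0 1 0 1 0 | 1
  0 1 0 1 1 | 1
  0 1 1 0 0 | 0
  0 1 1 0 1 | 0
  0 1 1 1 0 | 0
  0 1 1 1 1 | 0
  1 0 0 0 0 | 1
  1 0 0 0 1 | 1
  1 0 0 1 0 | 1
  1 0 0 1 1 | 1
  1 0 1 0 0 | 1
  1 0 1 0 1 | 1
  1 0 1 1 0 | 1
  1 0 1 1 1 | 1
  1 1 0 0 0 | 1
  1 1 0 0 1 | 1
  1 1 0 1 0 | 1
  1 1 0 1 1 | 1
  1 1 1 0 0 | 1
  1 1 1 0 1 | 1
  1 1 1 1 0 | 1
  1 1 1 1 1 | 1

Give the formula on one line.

  ~d = 11001100110011001100110011001100
  (e & ~d) = 01000100010001000100010001000100
  (d | a) = 00110011001100111111111111111111
  ((e & ~d) | (d | a)) = 01110111011101111111111111111111
  ~c = 11110000111100001111000011110000
  (a | ~c) = 11110000111100001111111111111111
  (((e & ~d) | (d | a)) & (a | ~c)) = 01110000011100001111111111111111

(((e & ~d) | (d | a)) & (a | ~c))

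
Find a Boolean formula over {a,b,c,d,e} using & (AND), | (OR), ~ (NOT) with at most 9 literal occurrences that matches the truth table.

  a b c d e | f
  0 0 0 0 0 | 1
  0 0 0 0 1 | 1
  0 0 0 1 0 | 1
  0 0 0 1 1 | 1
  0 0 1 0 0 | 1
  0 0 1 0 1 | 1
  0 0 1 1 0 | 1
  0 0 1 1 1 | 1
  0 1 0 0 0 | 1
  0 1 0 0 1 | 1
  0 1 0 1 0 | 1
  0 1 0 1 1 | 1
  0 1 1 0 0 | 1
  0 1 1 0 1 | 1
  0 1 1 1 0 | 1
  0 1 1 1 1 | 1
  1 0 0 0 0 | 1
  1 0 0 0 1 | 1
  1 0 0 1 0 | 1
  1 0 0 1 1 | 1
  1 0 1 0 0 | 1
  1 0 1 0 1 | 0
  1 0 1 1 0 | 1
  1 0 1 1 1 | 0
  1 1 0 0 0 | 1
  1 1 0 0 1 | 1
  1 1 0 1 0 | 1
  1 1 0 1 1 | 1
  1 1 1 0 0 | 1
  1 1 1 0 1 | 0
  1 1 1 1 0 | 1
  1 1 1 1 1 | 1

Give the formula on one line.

  (a & b) = 00000000000000000000000011111111
  (d & (a & b)) = 00000000000000000000000000110011
  ~a = 11111111111111110000000000000000
  ~c = 11110000111100001111000011110000
  ~e = 10101010101010101010101010101010
  (~c | ~e) = 11111010111110101111101011111010
  (~a | (~c | ~e)) = 11111111111111111111101011111010
  ((d & (a & b)) | (~a | (~c | ~e))) = 11111111111111111111101011111011

((d & (a & b)) | (~a | (~c | ~e)))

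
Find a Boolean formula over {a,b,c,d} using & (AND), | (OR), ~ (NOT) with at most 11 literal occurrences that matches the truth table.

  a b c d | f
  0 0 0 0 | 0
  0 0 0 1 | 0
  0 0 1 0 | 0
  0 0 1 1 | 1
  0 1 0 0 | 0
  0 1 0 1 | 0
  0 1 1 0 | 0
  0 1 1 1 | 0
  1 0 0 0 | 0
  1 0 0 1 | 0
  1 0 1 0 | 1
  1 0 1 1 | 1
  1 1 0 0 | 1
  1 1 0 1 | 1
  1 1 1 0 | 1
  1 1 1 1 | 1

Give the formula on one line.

((c | (a & b)) & (a | ((d & ~b) & (c & d))))

  (a & b) = 0000000000001111
  (c | (a & b)) = 0011001100111111
  ~b = 1111000011110000
  (d & ~b) = 0101000001010000
  (c & d) = 0001000100010001
  ((d & ~b) & (c & d)) = 0001000000010000
  (a | ((d & ~b) & (c & d))) = 0001000011111111
  ((c | (a & b)) & (a | ((d & ~b) & (c & d)))) = 0001000000111111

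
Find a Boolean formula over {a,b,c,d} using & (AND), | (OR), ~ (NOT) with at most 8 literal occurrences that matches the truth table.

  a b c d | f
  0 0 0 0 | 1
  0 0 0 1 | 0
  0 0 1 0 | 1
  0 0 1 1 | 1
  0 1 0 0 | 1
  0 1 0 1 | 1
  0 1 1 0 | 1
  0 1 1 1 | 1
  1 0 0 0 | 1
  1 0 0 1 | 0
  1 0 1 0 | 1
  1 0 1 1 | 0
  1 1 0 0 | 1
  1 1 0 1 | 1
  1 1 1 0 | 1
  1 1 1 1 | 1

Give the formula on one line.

(((~c | ~b) & ~d) | (((c | a) & ~a) | b))

  ~c = 1100110011001100
  ~b = 1111000011110000
  (~c | ~b) = 1111110011111100
  ~d = 1010101010101010
  ((~c | ~b) & ~d) = 1010100010101000
  (c | a) = 0011001111111111
  ~a = 1111111100000000
  ((c | a) & ~a) = 0011001100000000
  (((c | a) & ~a) | b) = 0011111100001111
  (((~c | ~b) & ~d) | (((c | a) & ~a) | b)) = 1011111110101111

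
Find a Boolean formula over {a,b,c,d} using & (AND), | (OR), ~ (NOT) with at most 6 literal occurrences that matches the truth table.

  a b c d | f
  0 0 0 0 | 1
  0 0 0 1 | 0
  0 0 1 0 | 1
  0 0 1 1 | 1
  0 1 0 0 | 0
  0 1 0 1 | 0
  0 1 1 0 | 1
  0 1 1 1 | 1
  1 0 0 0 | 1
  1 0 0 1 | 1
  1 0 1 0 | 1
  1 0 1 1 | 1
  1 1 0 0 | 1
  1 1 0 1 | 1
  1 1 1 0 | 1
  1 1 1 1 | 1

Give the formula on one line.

  ~b = 1111000011110000
  ~d = 1010101010101010
  ~c = 1100110011001100
  (~d & ~c) = 1000100010001000
  (~b & (~d & ~c)) = 1000000010000000
  (a | (~b & (~d & ~c))) = 1000000011111111
  ((a | (~b & (~d & ~c))) | c) = 1011001111111111

((a | (~b & (~d & ~c))) | c)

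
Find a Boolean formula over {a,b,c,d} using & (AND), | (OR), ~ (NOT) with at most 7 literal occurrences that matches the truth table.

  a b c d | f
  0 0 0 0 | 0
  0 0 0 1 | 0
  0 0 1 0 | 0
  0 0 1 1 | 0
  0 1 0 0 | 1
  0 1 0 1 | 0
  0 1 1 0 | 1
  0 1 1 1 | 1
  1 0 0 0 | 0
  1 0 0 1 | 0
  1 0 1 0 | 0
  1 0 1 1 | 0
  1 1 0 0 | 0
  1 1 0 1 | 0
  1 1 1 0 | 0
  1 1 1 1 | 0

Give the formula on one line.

((b & ~a) & ((b & ~d) | c))

  ~a = 1111111100000000
  (b & ~a) = 0000111100000000
  ~d = 1010101010101010
  (b & ~d) = 0000101000001010
  ((b & ~d) | c) = 0011101100111011
  ((b & ~a) & ((b & ~d) | c)) = 0000101100000000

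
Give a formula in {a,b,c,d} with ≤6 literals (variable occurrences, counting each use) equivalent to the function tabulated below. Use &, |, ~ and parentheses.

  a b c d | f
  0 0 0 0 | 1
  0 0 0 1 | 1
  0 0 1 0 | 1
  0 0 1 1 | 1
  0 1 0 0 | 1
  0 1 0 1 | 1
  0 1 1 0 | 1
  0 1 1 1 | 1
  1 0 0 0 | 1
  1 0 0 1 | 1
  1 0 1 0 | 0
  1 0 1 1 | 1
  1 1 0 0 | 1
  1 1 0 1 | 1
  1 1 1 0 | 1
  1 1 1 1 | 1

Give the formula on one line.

  ~a = 1111111100000000
  ~d = 1010101010101010
  (c | ~d) = 1011101110111011
  (~a & (c | ~d)) = 1011101100000000
  ~c = 1100110011001100
  ((~a & (c | ~d)) | ~c) = 1111111111001100
  (((~a & (c | ~d)) | ~c) | b) = 1111111111001111
  ((((~a & (c | ~d)) | ~c) | b) | d) = 1111111111011111

((((~a & (c | ~d)) | ~c) | b) | d)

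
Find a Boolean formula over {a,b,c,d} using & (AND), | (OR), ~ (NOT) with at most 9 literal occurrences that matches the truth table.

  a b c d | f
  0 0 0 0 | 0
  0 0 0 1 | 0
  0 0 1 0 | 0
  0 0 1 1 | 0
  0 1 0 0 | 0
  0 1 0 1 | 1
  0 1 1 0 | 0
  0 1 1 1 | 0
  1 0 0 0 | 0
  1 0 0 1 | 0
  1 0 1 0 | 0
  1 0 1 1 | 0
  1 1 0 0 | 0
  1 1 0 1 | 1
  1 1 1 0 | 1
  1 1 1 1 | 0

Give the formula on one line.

((d | (a & c)) & (b & (~c | (~d | ~b))))

  (a & c) = 0000000000110011
  (d | (a & c)) = 0101010101110111
  ~c = 1100110011001100
  ~d = 1010101010101010
  ~b = 1111000011110000
  (~d | ~b) = 1111101011111010
  (~c | (~d | ~b)) = 1111111011111110
  (b & (~c | (~d | ~b))) = 0000111000001110
  ((d | (a & c)) & (b & (~c | (~d | ~b)))) = 0000010000000110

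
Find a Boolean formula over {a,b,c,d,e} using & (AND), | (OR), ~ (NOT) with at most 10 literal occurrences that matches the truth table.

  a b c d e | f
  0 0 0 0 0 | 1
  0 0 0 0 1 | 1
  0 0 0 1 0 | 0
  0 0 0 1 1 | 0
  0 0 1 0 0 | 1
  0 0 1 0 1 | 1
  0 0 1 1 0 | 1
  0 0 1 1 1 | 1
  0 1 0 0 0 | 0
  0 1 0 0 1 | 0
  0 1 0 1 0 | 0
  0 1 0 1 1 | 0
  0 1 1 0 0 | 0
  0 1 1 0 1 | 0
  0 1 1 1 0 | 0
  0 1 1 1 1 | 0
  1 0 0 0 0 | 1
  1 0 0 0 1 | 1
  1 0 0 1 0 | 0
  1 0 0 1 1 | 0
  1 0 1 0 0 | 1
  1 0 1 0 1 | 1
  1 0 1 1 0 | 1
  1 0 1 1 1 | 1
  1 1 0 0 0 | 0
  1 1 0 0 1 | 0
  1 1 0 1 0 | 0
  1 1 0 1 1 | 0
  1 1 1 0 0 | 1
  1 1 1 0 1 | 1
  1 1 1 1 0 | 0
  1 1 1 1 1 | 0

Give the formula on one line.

  ~d = 11001100110011001100110011001100
  ~b = 11111111000000001111111100000000
  (~b & c) = 00001111000000000000111100000000
  (~d | (~b & c)) = 11001111110011001100111111001100
  (a & ~d) = 00000000000000001100110011001100
  ((a & ~d) & c) = 00000000000000000000110000001100
  (((a & ~d) & c) | ~b) = 11111111000000001111111100001100
  ((~d | (~b & c)) & (((a & ~d) & c) | ~b)) = 11001111000000001100111100001100

((~d | (~b & c)) & (((a & ~d) & c) | ~b))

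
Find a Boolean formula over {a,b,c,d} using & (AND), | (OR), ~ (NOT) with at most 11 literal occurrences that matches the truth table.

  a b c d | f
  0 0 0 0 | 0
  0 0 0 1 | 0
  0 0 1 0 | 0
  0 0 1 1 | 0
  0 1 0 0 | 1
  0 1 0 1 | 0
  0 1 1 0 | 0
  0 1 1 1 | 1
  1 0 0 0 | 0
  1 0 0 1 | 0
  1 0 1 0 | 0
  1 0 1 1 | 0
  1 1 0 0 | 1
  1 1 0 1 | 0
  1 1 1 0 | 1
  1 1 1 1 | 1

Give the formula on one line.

(b & (((a & (~d | ~b)) | ((d | ~c) & ~d)) | (d & c)))

  ~d = 1010101010101010
  ~b = 1111000011110000
  (~d | ~b) = 1111101011111010
  (a & (~d | ~b)) = 0000000011111010
  ~c = 1100110011001100
  (d | ~c) = 1101110111011101
  ((d | ~c) & ~d) = 1000100010001000
  ((a & (~d | ~b)) | ((d | ~c) & ~d)) = 1000100011111010
  (d & c) = 0001000100010001
  (((a & (~d | ~b)) | ((d | ~c) & ~d)) | (d & c)) = 1001100111111011
  (b & (((a & (~d | ~b)) | ((d | ~c) & ~d)) | (d & c))) = 0000100100001011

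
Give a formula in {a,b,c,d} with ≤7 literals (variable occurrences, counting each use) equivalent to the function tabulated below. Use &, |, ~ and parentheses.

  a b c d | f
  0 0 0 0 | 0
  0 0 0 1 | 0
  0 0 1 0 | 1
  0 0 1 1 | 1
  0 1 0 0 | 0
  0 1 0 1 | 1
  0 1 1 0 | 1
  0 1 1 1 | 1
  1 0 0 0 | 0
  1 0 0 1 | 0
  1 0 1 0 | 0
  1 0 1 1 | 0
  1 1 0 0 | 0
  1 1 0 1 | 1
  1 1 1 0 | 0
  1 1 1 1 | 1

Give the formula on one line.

((b & d) | (c & ~a))

  (b & d) = 0000010100000101
  ~a = 1111111100000000
  (c & ~a) = 0011001100000000
  ((b & d) | (c & ~a)) = 0011011100000101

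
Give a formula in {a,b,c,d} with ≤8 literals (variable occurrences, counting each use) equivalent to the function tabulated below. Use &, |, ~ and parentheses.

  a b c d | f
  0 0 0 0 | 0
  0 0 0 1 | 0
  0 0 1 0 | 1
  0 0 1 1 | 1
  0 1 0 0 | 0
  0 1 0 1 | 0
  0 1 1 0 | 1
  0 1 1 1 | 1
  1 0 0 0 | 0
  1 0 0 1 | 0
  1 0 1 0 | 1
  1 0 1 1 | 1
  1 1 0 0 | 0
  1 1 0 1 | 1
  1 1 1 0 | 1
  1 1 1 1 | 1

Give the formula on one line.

  (c | b) = 0011111100111111
  (a & (c | b)) = 0000000000111111
  (a & d) = 0000000001010101
  ~b = 1111000011110000
  ((a & d) | ~b) = 1111000011110101
  ((a & (c | b)) & ((a & d) | ~b)) = 0000000000110101
  (((a & (c | b)) & ((a & d) | ~b)) | c) = 0011001100110111

(((a & (c | b)) & ((a & d) | ~b)) | c)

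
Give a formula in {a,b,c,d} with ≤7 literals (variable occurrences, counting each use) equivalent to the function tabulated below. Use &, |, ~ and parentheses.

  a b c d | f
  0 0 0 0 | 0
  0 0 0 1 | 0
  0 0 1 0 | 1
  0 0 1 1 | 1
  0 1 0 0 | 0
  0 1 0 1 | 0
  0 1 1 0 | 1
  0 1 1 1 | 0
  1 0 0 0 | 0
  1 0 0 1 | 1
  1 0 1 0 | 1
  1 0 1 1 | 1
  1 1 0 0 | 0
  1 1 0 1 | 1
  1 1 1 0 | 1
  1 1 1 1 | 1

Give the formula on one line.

  (c | d) = 0111011101110111
  ~d = 1010101010101010
  (a | ~d) = 1010101011111111
  ~b = 1111000011110000
  (~b & c) = 0011000000110000
  ((a | ~d) | (~b & c)) = 1011101011111111
  ((c | d) & ((a | ~d) | (~b & c))) = 0011001001110111

((c | d) & ((a | ~d) | (~b & c)))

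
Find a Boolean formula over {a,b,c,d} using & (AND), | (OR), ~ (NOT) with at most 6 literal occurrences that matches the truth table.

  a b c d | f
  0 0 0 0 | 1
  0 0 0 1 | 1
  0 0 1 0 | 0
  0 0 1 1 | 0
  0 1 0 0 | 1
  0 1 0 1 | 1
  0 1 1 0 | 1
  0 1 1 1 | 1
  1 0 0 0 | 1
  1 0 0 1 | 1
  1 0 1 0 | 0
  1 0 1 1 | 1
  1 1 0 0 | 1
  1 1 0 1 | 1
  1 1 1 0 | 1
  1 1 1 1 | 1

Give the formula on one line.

  ~c = 1100110011001100
  (d & a) = 0000000001010101
  (~c | (d & a)) = 1100110011011101
  (c & b) = 0000001100000011
  ((~c | (d & a)) | (c & b)) = 1100111111011111

((~c | (d & a)) | (c & b))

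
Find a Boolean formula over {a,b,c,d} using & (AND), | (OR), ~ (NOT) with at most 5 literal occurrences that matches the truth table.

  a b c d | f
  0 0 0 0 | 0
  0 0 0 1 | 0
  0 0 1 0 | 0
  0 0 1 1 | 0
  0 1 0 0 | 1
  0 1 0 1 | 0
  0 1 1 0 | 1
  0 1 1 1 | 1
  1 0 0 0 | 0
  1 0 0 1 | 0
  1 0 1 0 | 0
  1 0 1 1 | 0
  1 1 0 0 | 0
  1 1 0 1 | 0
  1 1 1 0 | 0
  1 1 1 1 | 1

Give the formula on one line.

(((c | ~d) & (~a | d)) & b)

  ~d = 1010101010101010
  (c | ~d) = 1011101110111011
  ~a = 1111111100000000
  (~a | d) = 1111111101010101
  ((c | ~d) & (~a | d)) = 1011101100010001
  (((c | ~d) & (~a | d)) & b) = 0000101100000001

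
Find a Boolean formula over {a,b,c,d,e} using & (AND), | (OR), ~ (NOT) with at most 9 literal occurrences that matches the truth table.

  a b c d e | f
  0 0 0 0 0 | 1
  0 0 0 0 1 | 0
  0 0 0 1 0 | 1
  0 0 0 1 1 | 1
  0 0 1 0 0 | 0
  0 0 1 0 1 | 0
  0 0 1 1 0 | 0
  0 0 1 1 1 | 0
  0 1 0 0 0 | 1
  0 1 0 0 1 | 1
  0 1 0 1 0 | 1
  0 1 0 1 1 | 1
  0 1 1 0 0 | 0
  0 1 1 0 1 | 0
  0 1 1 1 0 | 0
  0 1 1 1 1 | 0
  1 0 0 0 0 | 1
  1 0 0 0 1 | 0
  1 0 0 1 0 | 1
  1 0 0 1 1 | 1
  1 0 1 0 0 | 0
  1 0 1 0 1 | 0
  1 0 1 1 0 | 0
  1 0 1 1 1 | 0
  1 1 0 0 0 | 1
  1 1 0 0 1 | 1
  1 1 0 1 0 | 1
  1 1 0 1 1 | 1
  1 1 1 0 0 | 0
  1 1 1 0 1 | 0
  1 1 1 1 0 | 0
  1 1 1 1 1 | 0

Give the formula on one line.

((d | (((~b | a) & ~e) | b)) & ~c)

  ~b = 11111111000000001111111100000000
  (~b | a) = 11111111000000001111111111111111
  ~e = 10101010101010101010101010101010
  ((~b | a) & ~e) = 10101010000000001010101010101010
  (((~b | a) & ~e) | b) = 10101010111111111010101011111111
  (d | (((~b | a) & ~e) | b)) = 10111011111111111011101111111111
  ~c = 11110000111100001111000011110000
  ((d | (((~b | a) & ~e) | b)) & ~c) = 10110000111100001011000011110000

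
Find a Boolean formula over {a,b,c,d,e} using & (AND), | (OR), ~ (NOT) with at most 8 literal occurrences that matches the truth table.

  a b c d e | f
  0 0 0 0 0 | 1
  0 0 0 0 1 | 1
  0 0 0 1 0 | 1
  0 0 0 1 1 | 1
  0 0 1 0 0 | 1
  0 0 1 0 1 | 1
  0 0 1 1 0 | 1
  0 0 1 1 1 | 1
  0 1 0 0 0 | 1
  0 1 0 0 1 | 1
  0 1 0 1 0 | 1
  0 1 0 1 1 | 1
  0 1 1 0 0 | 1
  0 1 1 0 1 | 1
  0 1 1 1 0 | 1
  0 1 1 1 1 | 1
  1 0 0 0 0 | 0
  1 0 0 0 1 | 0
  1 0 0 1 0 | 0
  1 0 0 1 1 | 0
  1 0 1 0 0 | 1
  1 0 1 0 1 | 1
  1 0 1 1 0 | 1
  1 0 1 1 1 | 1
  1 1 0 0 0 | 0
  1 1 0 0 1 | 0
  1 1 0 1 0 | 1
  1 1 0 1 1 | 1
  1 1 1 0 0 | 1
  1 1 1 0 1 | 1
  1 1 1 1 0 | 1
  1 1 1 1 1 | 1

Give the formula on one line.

  ~a = 11111111111111110000000000000000
  (a & c) = 00000000000000000000111100001111
  (~a | (a & c)) = 11111111111111110000111100001111
  (b & d) = 00000000001100110000000000110011
  ((~a | (a & c)) | (b & d)) = 11111111111111110000111100111111

((~a | (a & c)) | (b & d))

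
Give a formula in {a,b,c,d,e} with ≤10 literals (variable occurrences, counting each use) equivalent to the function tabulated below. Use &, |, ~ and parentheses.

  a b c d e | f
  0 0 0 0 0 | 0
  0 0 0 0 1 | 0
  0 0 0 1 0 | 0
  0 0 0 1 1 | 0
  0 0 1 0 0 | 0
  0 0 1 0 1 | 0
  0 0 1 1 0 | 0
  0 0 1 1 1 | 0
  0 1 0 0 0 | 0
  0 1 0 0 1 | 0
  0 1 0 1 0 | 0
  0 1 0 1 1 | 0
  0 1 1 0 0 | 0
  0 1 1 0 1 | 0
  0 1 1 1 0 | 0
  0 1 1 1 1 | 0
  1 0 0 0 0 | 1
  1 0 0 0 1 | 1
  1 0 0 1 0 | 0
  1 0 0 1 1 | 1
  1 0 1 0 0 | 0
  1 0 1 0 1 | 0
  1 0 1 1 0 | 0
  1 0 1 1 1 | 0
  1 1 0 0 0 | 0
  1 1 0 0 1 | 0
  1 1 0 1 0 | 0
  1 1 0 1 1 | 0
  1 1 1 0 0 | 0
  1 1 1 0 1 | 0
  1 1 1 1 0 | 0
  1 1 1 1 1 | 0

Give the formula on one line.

(((~b & a) & ~c) & ((((~e & ~d) & a) | e) | ~a))

  ~b = 11111111000000001111111100000000
  (~b & a) = 00000000000000001111111100000000
  ~c = 11110000111100001111000011110000
  ((~b & a) & ~c) = 00000000000000001111000000000000
  ~e = 10101010101010101010101010101010
  ~d = 11001100110011001100110011001100
  (~e & ~d) = 10001000100010001000100010001000
  ((~e & ~d) & a) = 00000000000000001000100010001000
  (((~e & ~d) & a) | e) = 01010101010101011101110111011101
  ~a = 11111111111111110000000000000000
  ((((~e & ~d) & a) | e) | ~a) = 11111111111111111101110111011101
  (((~b & a) & ~c) & ((((~e & ~d) & a) | e) | ~a)) = 00000000000000001101000000000000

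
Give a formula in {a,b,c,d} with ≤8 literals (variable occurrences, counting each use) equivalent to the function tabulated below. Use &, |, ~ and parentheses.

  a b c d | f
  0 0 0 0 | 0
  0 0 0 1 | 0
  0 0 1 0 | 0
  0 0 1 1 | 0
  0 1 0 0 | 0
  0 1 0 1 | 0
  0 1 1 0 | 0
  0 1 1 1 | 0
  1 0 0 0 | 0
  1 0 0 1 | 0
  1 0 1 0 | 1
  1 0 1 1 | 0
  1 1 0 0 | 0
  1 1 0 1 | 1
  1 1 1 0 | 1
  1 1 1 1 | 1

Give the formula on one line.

(((c | d) & a) & (~d | b))

  (c | d) = 0111011101110111
  ((c | d) & a) = 0000000001110111
  ~d = 1010101010101010
  (~d | b) = 1010111110101111
  (((c | d) & a) & (~d | b)) = 0000000000100111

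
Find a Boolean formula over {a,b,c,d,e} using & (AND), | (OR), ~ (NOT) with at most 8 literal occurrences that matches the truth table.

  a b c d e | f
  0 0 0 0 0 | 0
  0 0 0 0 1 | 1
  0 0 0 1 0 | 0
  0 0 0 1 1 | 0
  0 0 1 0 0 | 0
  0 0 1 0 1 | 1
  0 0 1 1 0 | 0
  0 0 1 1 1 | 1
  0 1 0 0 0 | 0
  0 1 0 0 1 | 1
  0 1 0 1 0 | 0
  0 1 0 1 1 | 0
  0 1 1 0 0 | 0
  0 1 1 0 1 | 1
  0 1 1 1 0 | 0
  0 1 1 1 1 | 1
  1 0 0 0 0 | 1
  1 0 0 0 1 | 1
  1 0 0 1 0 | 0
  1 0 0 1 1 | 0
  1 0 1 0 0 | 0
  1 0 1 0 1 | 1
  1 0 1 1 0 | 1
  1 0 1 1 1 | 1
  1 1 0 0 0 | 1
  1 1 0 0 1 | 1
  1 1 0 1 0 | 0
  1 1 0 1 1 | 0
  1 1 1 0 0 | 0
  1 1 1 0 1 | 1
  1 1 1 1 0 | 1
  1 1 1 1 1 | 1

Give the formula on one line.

((d | (~c | e)) & ((~d | c) & (e | a)))

  ~c = 11110000111100001111000011110000
  (~c | e) = 11110101111101011111010111110101
  (d | (~c | e)) = 11110111111101111111011111110111
  ~d = 11001100110011001100110011001100
  (~d | c) = 11001111110011111100111111001111
  (e | a) = 01010101010101011111111111111111
  ((~d | c) & (e | a)) = 01000101010001011100111111001111
  ((d | (~c | e)) & ((~d | c) & (e | a))) = 01000101010001011100011111000111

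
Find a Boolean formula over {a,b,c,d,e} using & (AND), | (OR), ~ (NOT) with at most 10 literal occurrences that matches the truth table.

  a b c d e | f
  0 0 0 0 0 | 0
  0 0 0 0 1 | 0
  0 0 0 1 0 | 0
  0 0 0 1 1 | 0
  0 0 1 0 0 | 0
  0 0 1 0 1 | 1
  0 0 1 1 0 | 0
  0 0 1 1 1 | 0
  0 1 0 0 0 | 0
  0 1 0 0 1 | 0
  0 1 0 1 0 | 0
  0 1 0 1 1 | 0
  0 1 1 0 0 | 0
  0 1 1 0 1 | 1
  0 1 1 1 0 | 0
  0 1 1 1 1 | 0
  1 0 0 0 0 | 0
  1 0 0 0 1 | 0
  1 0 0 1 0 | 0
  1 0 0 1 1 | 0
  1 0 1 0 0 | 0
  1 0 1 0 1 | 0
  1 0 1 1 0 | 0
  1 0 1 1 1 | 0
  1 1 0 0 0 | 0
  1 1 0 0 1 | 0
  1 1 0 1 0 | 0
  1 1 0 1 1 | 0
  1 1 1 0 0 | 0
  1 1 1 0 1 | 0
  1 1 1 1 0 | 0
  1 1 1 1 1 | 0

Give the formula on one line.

  ~a = 11111111111111110000000000000000
  ~d = 11001100110011001100110011001100
  (~a & ~d) = 11001100110011000000000000000000
  (a & b) = 00000000000000000000000011111111
  (d & c) = 00000011000000110000001100000011
  ((d & c) & ~a) = 00000011000000110000000000000000
  ((a & b) | ((d & c) & ~a)) = 00000011000000110000000011111111
  (e & c) = 00000101000001010000010100000101
  (((a & b) | ((d & c) & ~a)) | (e & c)) = 00000111000001110000010111111111
  ((~a & ~d) & (((a & b) | ((d & c) & ~a)) | (e & c))) = 00000100000001000000000000000000

((~a & ~d) & (((a & b) | ((d & c) & ~a)) | (e & c)))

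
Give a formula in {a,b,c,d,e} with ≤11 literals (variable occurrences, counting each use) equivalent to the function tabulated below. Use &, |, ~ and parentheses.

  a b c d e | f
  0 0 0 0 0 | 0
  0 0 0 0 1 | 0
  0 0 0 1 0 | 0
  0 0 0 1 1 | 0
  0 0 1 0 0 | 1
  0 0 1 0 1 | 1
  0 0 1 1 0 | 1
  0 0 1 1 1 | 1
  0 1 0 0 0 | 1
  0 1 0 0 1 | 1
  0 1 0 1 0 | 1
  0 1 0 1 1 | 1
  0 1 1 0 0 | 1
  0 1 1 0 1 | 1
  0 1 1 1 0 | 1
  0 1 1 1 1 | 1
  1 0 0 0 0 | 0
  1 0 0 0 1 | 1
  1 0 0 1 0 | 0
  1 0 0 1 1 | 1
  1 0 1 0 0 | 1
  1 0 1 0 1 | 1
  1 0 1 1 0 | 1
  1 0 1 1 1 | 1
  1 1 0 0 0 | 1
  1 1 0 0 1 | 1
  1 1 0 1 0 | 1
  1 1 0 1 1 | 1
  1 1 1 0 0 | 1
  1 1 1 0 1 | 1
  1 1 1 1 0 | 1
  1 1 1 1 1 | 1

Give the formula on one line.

  (c | b) = 00001111111111110000111111111111
  (d & e) = 00010001000100010001000100010001
  ~b = 11111111000000001111111100000000
  ((d & e) | ~b) = 11111111000100011111111100010001
  (c | ((d & e) | ~b)) = 11111111000111111111111100011111
  (a & (c | ((d & e) | ~b))) = 00000000000000001111111100011111
  ((a & (c | ((d & e) | ~b))) & e) = 00000000000000000101010100010101
  ((c | b) | ((a & (c | ((d & e) | ~b))) & e)) = 00001111111111110101111111111111

((c | b) | ((a & (c | ((d & e) | ~b))) & e))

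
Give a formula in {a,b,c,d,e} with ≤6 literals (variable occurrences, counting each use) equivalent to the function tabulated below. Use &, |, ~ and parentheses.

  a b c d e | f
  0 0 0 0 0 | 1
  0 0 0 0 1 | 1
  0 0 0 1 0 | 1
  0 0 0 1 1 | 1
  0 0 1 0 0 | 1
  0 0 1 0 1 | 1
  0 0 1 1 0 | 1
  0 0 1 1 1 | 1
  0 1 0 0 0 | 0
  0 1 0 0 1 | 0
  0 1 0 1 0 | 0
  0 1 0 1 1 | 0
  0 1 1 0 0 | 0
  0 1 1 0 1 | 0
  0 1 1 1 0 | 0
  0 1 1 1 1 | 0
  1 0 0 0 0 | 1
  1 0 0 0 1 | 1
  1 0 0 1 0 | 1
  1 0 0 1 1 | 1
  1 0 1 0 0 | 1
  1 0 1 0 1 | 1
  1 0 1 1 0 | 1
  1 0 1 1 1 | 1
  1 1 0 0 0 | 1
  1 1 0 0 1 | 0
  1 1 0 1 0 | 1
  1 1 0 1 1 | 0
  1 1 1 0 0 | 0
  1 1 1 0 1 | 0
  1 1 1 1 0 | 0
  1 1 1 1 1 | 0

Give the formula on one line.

(~b | (~c & ((c | a) & ~e)))

  ~b = 11111111000000001111111100000000
  ~c = 11110000111100001111000011110000
  (c | a) = 00001111000011111111111111111111
  ~e = 10101010101010101010101010101010
  ((c | a) & ~e) = 00001010000010101010101010101010
  (~c & ((c | a) & ~e)) = 00000000000000001010000010100000
  (~b | (~c & ((c | a) & ~e))) = 11111111000000001111111110100000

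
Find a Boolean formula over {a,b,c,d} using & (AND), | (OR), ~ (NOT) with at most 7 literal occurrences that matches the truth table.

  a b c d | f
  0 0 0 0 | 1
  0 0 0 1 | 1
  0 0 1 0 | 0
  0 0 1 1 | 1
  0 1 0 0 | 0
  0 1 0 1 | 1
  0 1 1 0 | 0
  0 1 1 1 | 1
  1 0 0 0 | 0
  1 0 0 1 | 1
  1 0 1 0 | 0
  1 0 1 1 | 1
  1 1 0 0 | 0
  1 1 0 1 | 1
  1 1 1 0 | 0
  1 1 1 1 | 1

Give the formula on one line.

  ~c = 1100110011001100
  ~b = 1111000011110000
  (~c & ~b) = 1100000011000000
  ~a = 1111111100000000
  ((~c & ~b) & ~a) = 1100000000000000
  (((~c & ~b) & ~a) | d) = 1101010101010101

(((~c & ~b) & ~a) | d)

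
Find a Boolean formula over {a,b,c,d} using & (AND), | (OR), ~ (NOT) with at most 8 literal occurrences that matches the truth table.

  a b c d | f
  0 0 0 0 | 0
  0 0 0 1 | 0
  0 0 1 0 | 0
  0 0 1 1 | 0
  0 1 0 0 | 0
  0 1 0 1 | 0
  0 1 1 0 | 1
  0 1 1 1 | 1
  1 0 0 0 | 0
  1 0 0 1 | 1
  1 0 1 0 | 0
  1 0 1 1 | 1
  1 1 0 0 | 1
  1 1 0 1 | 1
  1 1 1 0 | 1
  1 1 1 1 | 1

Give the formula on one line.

  (b | d) = 0101111101011111
  (c & b) = 0000001100000011
  (a | (c & b)) = 0000001111111111
  ((b | d) & (a | (c & b))) = 0000001101011111

((b | d) & (a | (c & b)))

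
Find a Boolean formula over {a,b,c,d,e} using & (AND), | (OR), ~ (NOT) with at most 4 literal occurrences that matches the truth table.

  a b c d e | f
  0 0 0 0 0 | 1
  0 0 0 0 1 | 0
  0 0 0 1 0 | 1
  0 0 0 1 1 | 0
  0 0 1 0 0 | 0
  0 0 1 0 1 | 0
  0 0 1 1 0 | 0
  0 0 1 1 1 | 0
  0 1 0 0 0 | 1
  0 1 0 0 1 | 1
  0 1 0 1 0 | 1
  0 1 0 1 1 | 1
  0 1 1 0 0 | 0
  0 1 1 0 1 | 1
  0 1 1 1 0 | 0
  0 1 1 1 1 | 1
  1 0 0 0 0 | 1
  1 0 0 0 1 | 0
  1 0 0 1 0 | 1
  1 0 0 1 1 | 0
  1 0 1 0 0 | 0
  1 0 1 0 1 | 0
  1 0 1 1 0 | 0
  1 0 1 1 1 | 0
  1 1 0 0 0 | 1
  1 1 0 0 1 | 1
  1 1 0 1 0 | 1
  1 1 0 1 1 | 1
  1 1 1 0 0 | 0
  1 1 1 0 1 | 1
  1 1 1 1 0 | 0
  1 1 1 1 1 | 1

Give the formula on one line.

  (b & e) = 00000000010101010000000001010101
  ~e = 10101010101010101010101010101010
  ~c = 11110000111100001111000011110000
  (~e & ~c) = 10100000101000001010000010100000
  ((b & e) | (~e & ~c)) = 10100000111101011010000011110101

((b & e) | (~e & ~c))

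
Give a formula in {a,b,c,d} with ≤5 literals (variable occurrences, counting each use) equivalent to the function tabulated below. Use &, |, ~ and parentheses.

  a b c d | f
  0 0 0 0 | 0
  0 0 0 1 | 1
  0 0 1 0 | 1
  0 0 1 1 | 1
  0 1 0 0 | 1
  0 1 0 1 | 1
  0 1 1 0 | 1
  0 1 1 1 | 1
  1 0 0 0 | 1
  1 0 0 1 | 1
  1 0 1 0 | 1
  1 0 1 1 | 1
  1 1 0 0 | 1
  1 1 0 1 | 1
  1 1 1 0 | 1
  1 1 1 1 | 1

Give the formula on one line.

  (c | b) = 0011111100111111
  (c | a) = 0011001111111111
  ((c | b) | (c | a)) = 0011111111111111
  (d | ((c | b) | (c | a))) = 0111111111111111

(d | ((c | b) | (c | a)))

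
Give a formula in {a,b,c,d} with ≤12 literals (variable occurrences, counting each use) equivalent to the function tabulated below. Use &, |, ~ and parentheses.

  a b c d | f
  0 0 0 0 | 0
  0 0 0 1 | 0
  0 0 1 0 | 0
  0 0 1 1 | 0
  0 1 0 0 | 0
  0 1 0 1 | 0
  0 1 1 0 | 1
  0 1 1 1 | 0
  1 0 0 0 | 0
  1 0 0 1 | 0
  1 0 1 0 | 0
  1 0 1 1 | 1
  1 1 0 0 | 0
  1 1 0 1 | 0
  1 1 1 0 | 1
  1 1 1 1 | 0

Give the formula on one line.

  ~d = 1010101010101010
  (c & ~d) = 0010001000100010
  ((c & ~d) & b) = 0000001000000010
  ~b = 1111000011110000
  (((c & ~d) & b) | ~b) = 1111001011110010
  (c & (((c & ~d) & b) | ~b)) = 0011001000110010
  ~c = 1100110011001100
  (~c | b) = 1100111111001111
  (a & d) = 0000000001010101
  ((~c | b) | (a & d)) = 1100111111011111
  ((c & (((c & ~d) & b) | ~b)) & ((~c | b) | (a & d))) = 0000001000010010

((c & (((c & ~d) & b) | ~b)) & ((~c | b) | (a & d)))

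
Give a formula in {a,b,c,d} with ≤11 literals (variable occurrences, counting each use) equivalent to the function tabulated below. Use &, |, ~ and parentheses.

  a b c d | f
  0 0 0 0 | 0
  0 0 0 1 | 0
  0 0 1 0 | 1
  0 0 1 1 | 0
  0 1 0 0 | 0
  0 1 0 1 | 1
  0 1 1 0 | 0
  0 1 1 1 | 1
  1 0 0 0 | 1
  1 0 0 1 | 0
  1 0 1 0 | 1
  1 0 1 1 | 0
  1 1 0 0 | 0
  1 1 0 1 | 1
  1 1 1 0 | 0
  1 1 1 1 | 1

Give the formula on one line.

  ~b = 1111000011110000
  (d | ~b) = 1111010111110101
  (c | d) = 0111011101110111
  (b & (c | d)) = 0000011100000111
  ~d = 1010101010101010
  (a | c) = 0011001111111111
  (~d & (a | c)) = 0010001010101010
  ((b & (c | d)) | (~d & (a | c))) = 0010011110101111
  ((d | ~b) & ((b & (c | d)) | (~d & (a | c)))) = 0010010110100101

((d | ~b) & ((b & (c | d)) | (~d & (a | c))))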